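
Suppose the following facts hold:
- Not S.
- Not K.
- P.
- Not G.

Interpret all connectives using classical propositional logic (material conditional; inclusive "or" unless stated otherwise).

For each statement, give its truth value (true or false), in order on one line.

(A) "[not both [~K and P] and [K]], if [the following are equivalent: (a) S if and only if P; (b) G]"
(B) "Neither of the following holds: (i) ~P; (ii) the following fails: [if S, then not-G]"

(A) T; (B) T

(A): In symbols: ((S ↔ P) ↔ G) → ((¬K ∧ P) ↑ K)

S ↔ P = F ↔ T = F
(S ↔ P) ↔ G = F ↔ F = T
¬K = ¬F = T
¬K ∧ P = T ∧ T = T
(¬K ∧ P) ↑ K = T ↑ F = T
((S ↔ P) ↔ G) → ((¬K ∧ P) ↑ K) = T → T = T
So (A) is true.

(B): Parsed as ¬P ↓ ¬(S → ¬G)

¬P = ¬T = F
¬G = ¬F = T
S → ¬G = F → T = T
¬(S → ¬G) = ¬T = F
¬P ↓ ¬(S → ¬G) = F ↓ F = T
Hence (B) is true.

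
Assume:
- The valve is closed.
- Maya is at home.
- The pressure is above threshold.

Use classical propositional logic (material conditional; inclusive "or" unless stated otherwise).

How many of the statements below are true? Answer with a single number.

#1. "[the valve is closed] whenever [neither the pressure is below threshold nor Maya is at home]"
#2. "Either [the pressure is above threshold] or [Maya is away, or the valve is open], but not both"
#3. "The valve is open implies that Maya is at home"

3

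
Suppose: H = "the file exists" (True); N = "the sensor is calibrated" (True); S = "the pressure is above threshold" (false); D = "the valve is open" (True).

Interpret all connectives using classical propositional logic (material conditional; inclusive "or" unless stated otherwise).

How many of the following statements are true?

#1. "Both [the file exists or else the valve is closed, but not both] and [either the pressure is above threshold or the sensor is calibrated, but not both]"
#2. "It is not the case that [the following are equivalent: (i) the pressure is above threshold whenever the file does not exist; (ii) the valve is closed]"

2

#1: In symbols: (H xor not D) and (S xor N)

not D = not True = False
H xor not D = True xor False = True
S xor N = False xor True = True
(H xor not D) and (S xor N) = True and True = True
Hence #1 is true.

#2: Parsed as not ((not H -> S) iff not D)

not H = not True = False
not H -> S = False -> False = True
not D = not True = False
(not H -> S) iff not D = True iff False = False
not ((not H -> S) iff not D) = not False = True
So #2 is true.

True statements: 2 (#1, #2).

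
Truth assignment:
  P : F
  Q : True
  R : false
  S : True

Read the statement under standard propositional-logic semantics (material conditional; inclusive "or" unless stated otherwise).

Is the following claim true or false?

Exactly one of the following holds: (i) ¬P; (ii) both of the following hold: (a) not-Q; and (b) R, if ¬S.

True.

Values: P=False, Q=True, S=True, R=False.
Parsed as not P xor (not Q and (not S -> R))

not P = not False = True
not Q = not True = False
not S = not True = False
not S -> R = False -> False = True
not Q and (not S -> R) = False and True = False
not P xor (not Q and (not S -> R)) = True xor False = True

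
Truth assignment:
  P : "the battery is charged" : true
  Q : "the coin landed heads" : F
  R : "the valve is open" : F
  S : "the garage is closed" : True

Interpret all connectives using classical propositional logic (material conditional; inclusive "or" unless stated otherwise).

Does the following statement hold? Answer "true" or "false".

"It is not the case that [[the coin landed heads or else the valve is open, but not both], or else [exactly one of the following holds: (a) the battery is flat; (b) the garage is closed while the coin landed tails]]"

Values: Q=F, R=F, P=T, S=T.
In symbols: ¬((Q ⊕ R) ∨ (¬P ⊕ (S ∧ ¬Q)))

Q ⊕ R = F ⊕ F = F
¬P = ¬T = F
¬Q = ¬F = T
S ∧ ¬Q = T ∧ T = T
¬P ⊕ (S ∧ ¬Q) = F ⊕ T = T
(Q ⊕ R) ∨ (¬P ⊕ (S ∧ ¬Q)) = F ∨ T = T
¬((Q ⊕ R) ∨ (¬P ⊕ (S ∧ ¬Q))) = ¬T = F

The statement is false.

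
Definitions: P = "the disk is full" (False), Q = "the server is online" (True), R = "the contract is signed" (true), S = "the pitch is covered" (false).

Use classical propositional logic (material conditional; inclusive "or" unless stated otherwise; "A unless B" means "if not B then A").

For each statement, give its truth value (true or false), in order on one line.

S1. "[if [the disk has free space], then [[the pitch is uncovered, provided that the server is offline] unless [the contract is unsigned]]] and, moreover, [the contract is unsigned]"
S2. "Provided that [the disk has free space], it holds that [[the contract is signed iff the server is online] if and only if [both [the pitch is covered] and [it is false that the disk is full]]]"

S1: Parsed as (~P -> ((~Q -> ~S) | ~R)) & ~R

~P = ~F = T
~Q = ~T = F
~S = ~F = T
~Q -> ~S = F -> T = T
~R = ~T = F
(~Q -> ~S) | ~R = T | F = T
~P -> ((~Q -> ~S) | ~R) = T -> T = T
~R = ~T = F
(~P -> ((~Q -> ~S) | ~R)) & ~R = T & F = F
So S1 is false.

S2: In symbols: ~P -> ((R <-> Q) <-> (S & ~P))

~P = ~F = T
R <-> Q = T <-> T = T
~P = ~F = T
S & ~P = F & T = F
(R <-> Q) <-> (S & ~P) = T <-> F = F
~P -> ((R <-> Q) <-> (S & ~P)) = T -> F = F
Thus S2 is false.

S1 false; S2 false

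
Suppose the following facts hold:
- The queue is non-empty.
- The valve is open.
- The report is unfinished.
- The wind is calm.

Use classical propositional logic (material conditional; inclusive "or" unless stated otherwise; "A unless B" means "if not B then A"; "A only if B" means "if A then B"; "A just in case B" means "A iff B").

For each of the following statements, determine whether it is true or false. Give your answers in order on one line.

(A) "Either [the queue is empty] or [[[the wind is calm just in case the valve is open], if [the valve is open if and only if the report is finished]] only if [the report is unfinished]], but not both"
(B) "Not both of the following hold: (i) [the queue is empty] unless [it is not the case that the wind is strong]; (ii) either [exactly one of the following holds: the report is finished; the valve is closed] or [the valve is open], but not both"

Let P = "the queue is empty" (False), Q = "the valve is open" (True), R = "the report is finished" (False), S = "the wind is strong" (False).

(A): This is P xor (((Q iff R) -> (not S iff Q)) -> not R).

Q iff R = True iff False = False
not S = not False = True
not S iff Q = True iff True = True
(Q iff R) -> (not S iff Q) = False -> True = True
not R = not False = True
((Q iff R) -> (not S iff Q)) -> not R = True -> True = True
P xor (((Q iff R) -> (not S iff Q)) -> not R) = False xor True = True
So (A) is true.

(B): This is (P or not S) nand ((R xor not Q) xor Q).

not S = not False = True
P or not S = False or True = True
not Q = not True = False
R xor not Q = False xor False = False
(R xor not Q) xor Q = False xor True = True
(P or not S) nand ((R xor not Q) xor Q) = True nand True = False
Hence (B) is false.

(A) T / (B) F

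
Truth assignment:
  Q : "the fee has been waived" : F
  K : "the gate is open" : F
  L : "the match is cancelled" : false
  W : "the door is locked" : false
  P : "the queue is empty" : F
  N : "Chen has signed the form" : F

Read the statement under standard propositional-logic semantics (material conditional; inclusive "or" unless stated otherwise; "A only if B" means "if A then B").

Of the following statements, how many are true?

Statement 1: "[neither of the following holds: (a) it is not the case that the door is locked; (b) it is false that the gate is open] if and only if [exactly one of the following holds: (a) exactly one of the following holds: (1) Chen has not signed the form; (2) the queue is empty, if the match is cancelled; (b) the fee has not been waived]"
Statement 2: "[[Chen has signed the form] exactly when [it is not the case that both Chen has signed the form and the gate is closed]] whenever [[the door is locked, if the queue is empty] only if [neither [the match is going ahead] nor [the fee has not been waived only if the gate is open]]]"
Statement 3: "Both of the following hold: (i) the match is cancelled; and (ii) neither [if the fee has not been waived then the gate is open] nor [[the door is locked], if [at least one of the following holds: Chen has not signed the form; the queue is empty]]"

Statement 1: In symbols: (¬W ↓ ¬K) ↔ ((¬N ⊕ (L → P)) ⊕ ¬Q)

¬W = ¬F = T
¬K = ¬F = T
¬W ↓ ¬K = T ↓ T = F
¬N = ¬F = T
L → P = F → F = T
¬N ⊕ (L → P) = T ⊕ T = F
¬Q = ¬F = T
(¬N ⊕ (L → P)) ⊕ ¬Q = F ⊕ T = T
(¬W ↓ ¬K) ↔ ((¬N ⊕ (L → P)) ⊕ ¬Q) = F ↔ T = F
So Statement 1 is false.

Statement 2: In symbols: ((P → W) → (¬L ↓ (¬Q → K))) → (N ↔ (N ↑ ¬K))

P → W = F → F = T
¬L = ¬F = T
¬Q = ¬F = T
¬Q → K = T → F = F
¬L ↓ (¬Q → K) = T ↓ F = F
(P → W) → (¬L ↓ (¬Q → K)) = T → F = F
¬K = ¬F = T
N ↑ ¬K = F ↑ T = T
N ↔ (N ↑ ¬K) = F ↔ T = F
((P → W) → (¬L ↓ (¬Q → K))) → (N ↔ (N ↑ ¬K)) = F → F = T
So Statement 2 is true.

Statement 3: In symbols: L ∧ ((¬Q → K) ↓ ((¬N ∨ P) → W))

¬Q = ¬F = T
¬Q → K = T → F = F
¬N = ¬F = T
¬N ∨ P = T ∨ F = T
(¬N ∨ P) → W = T → F = F
(¬Q → K) ↓ ((¬N ∨ P) → W) = F ↓ F = T
L ∧ ((¬Q → K) ↓ ((¬N ∨ P) → W)) = F ∧ T = F
Hence Statement 3 is false.

1 of the 3 statements is true (Statement 2).

1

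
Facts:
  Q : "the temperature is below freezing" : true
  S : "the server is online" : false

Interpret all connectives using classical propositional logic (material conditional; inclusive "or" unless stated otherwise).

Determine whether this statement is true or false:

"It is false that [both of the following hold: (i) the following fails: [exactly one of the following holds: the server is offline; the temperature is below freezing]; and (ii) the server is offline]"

False.

In symbols: not (not (not S xor Q) and not S)

not S = not False = True
not S xor Q = True xor True = False
not (not S xor Q) = not False = True
not S = not False = True
not (not S xor Q) and not S = True and True = True
not (not (not S xor Q) and not S) = not True = False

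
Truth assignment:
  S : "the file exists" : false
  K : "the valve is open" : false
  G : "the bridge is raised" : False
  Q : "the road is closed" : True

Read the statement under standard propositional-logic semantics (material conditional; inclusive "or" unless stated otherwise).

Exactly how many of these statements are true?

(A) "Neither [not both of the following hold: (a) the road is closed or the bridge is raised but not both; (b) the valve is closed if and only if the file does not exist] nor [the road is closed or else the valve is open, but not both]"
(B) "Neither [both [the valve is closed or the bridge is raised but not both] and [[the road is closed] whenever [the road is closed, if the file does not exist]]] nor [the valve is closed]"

(A): In symbols: ((Q xor G) nand (~K <-> ~S)) nor (Q xor K)

Q xor G = T xor F = T
~K = ~F = T
~S = ~F = T
~K <-> ~S = T <-> T = T
(Q xor G) nand (~K <-> ~S) = T nand T = F
Q xor K = T xor F = T
((Q xor G) nand (~K <-> ~S)) nor (Q xor K) = F nor T = F
Thus (A) is false.

(B): Parsed as ((~K xor G) & ((~S -> Q) -> Q)) nor ~K

~K = ~F = T
~K xor G = T xor F = T
~S = ~F = T
~S -> Q = T -> T = T
(~S -> Q) -> Q = T -> T = T
(~K xor G) & ((~S -> Q) -> Q) = T & T = T
~K = ~F = T
((~K xor G) & ((~S -> Q) -> Q)) nor ~K = T nor T = F
Hence (B) is false.

True statements: 0 (none).

0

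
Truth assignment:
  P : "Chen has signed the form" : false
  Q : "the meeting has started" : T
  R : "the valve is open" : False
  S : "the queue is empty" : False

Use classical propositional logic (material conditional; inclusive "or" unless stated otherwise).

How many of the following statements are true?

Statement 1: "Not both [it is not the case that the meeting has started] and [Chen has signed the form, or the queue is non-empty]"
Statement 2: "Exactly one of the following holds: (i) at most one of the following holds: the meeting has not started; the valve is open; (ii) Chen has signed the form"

2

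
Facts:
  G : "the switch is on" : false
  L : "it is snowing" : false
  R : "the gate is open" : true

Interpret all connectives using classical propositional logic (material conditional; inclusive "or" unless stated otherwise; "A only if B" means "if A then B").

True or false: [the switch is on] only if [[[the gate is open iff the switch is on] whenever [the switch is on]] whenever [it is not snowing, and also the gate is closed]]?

The statement is true.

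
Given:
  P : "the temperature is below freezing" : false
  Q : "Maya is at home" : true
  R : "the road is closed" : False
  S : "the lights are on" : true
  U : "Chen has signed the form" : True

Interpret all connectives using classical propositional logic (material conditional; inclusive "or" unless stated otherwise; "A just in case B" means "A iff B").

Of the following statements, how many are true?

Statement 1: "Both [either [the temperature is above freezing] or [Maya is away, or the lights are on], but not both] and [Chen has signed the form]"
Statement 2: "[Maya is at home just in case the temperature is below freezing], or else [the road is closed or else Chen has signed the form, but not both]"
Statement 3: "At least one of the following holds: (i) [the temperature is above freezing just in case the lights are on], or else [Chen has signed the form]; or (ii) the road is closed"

2

Statement 1: Formalization: (not P xor (not Q or S)) and U

not P = not False = True
not Q = not True = False
not Q or S = False or True = True
not P xor (not Q or S) = True xor True = False
(not P xor (not Q or S)) and U = False and True = False
So Statement 1 is false.

Statement 2: Formalization: (Q iff P) or (R xor U)

Q iff P = True iff False = False
R xor U = False xor True = True
(Q iff P) or (R xor U) = False or True = True
So Statement 2 is true.

Statement 3: This is ((not P iff S) or U) or R.

not P = not False = True
not P iff S = True iff True = True
(not P iff S) or U = True or True = True
((not P iff S) or U) or R = True or False = True
Thus Statement 3 is true.

Count: 2.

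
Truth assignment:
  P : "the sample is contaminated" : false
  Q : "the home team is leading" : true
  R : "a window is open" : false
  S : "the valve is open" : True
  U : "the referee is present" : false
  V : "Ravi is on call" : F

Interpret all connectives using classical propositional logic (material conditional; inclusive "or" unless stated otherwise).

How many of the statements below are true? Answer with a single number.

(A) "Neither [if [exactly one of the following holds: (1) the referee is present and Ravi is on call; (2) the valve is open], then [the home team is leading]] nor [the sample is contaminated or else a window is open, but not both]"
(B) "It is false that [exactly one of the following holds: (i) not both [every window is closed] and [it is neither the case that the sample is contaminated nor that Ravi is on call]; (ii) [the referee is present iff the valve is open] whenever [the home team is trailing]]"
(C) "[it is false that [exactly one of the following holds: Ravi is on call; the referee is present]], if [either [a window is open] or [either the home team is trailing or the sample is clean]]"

1

(A): This is (((U & V) xor S) -> Q) nor (P xor R).

U & V = F & F = F
(U & V) xor S = F xor T = T
((U & V) xor S) -> Q = T -> T = T
P xor R = F xor F = F
(((U & V) xor S) -> Q) nor (P xor R) = T nor F = F
So (A) is false.

(B): Formalization: ~((~R nand (P nor V)) xor (~Q -> (U <-> S)))

~R = ~F = T
P nor V = F nor F = T
~R nand (P nor V) = T nand T = F
~Q = ~T = F
U <-> S = F <-> T = F
~Q -> (U <-> S) = F -> F = T
(~R nand (P nor V)) xor (~Q -> (U <-> S)) = F xor T = T
~((~R nand (P nor V)) xor (~Q -> (U <-> S))) = ~T = F
Thus (B) is false.

(C): Parsed as (R | (~Q | ~P)) -> ~(V xor U)

~Q = ~T = F
~P = ~F = T
~Q | ~P = F | T = T
R | (~Q | ~P) = F | T = T
V xor U = F xor F = F
~(V xor U) = ~F = T
(R | (~Q | ~P)) -> ~(V xor U) = T -> T = T
Thus (C) is true.

True statements: 1.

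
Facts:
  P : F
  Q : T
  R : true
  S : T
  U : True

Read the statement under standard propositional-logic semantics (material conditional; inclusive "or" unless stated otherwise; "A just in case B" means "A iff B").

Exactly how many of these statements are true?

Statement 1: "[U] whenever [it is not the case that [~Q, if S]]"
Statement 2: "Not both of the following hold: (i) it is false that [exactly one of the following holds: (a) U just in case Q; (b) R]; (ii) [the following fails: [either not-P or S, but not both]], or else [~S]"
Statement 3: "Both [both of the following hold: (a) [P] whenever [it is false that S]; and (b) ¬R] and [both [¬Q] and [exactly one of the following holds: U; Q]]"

Statement 1: Formalization: not (S -> not Q) -> U

not Q = not True = False
S -> not Q = True -> False = False
not (S -> not Q) = not False = True
not (S -> not Q) -> U = True -> True = True
Hence Statement 1 is true.

Statement 2: In symbols: not ((U iff Q) xor R) nand (not (not P xor S) or not S)

U iff Q = True iff True = True
(U iff Q) xor R = True xor True = False
not ((U iff Q) xor R) = not False = True
not P = not False = True
not P xor S = True xor True = False
not (not P xor S) = not False = True
not S = not True = False
not (not P xor S) or not S = True or False = True
not ((U iff Q) xor R) nand (not (not P xor S) or not S) = True nand True = False
Thus Statement 2 is false.

Statement 3: In symbols: ((not S -> P) and not R) and (not Q and (U xor Q))

not S = not True = False
not S -> P = False -> False = True
not R = not True = False
(not S -> P) and not R = True and False = False
not Q = not True = False
U xor Q = True xor True = False
not Q and (U xor Q) = False and False = False
((not S -> P) and not R) and (not Q and (U xor Q)) = False and False = False
So Statement 3 is false.

True statements: 1 (Statement 1).

1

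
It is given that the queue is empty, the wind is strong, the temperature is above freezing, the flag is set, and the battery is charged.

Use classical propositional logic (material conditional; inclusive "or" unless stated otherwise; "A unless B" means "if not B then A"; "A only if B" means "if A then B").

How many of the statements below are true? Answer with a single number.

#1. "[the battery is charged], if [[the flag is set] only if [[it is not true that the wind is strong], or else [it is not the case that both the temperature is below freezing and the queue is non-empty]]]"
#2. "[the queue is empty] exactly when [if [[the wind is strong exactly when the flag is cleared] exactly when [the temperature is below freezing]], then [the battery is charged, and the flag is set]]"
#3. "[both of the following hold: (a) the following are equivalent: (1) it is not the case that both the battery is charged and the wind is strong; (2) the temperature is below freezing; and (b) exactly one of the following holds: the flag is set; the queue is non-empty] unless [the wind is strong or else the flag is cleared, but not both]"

Let S = "the flag is set" (T), Q = "the wind is strong" (T), R = "the temperature is below freezing" (F), P = "the queue is empty" (T), U = "the battery is charged" (T).

#1: Formalization: (S -> (~Q | (R nand ~P))) -> U

~Q = ~T = F
~P = ~T = F
R nand ~P = F nand F = T
~Q | (R nand ~P) = F | T = T
S -> (~Q | (R nand ~P)) = T -> T = T
(S -> (~Q | (R nand ~P))) -> U = T -> T = T
So #1 is true.

#2: This is P <-> (((Q <-> ~S) <-> R) -> (U & S)).

~S = ~T = F
Q <-> ~S = T <-> F = F
(Q <-> ~S) <-> R = F <-> F = T
U & S = T & T = T
((Q <-> ~S) <-> R) -> (U & S) = T -> T = T
P <-> (((Q <-> ~S) <-> R) -> (U & S)) = T <-> T = T
So #2 is true.

#3: Formalization: (((U nand Q) <-> R) & (S xor ~P)) | (Q xor ~S)

U nand Q = T nand T = F
(U nand Q) <-> R = F <-> F = T
~P = ~T = F
S xor ~P = T xor F = T
((U nand Q) <-> R) & (S xor ~P) = T & T = T
~S = ~T = F
Q xor ~S = T xor F = T
(((U nand Q) <-> R) & (S xor ~P)) | (Q xor ~S) = T | T = T
Hence #3 is true.

True statements: 3 (#1, #2, #3).

3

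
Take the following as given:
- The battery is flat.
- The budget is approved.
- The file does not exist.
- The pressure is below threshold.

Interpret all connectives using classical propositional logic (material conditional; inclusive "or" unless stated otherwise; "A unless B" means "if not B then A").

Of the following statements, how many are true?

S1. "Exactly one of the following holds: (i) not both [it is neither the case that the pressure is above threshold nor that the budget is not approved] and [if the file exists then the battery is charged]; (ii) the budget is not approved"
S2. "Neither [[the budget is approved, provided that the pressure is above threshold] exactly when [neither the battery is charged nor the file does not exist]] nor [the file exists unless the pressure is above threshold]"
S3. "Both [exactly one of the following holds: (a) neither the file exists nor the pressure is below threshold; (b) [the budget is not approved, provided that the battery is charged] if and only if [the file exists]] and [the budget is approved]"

1

Let Q = "the pressure is above threshold" (F), S = "the budget is approved" (T), N = "the file exists" (F), D = "the battery is charged" (F).

S1: In symbols: ((Q nor ~S) nand (N -> D)) xor ~S

~S = ~T = F
Q nor ~S = F nor F = T
N -> D = F -> F = T
(Q nor ~S) nand (N -> D) = T nand T = F
~S = ~T = F
((Q nor ~S) nand (N -> D)) xor ~S = F xor F = F
So S1 is false.

S2: In symbols: ((Q -> S) <-> (D nor ~N)) nor (N | Q)

Q -> S = F -> T = T
~N = ~F = T
D nor ~N = F nor T = F
(Q -> S) <-> (D nor ~N) = T <-> F = F
N | Q = F | F = F
((Q -> S) <-> (D nor ~N)) nor (N | Q) = F nor F = T
So S2 is true.

S3: This is ((N nor ~Q) xor ((D -> ~S) <-> N)) & S.

~Q = ~F = T
N nor ~Q = F nor T = F
~S = ~T = F
D -> ~S = F -> F = T
(D -> ~S) <-> N = T <-> F = F
(N nor ~Q) xor ((D -> ~S) <-> N) = F xor F = F
((N nor ~Q) xor ((D -> ~S) <-> N)) & S = F & T = F
So S3 is false.

True statements: 1.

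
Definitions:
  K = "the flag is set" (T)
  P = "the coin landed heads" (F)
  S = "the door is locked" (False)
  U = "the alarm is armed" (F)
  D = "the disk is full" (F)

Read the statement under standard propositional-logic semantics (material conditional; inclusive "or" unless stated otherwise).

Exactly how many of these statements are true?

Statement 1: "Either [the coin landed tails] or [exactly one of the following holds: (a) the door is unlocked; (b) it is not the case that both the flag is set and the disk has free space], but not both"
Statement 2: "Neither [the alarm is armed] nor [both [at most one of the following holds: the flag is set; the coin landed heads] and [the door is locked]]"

1

Statement 1: In symbols: not P xor (not S xor (K nand not D))

not P = not False = True
not S = not False = True
not D = not False = True
K nand not D = True nand True = False
not S xor (K nand not D) = True xor False = True
not P xor (not S xor (K nand not D)) = True xor True = False
So Statement 1 is false.

Statement 2: In symbols: U nor ((K nand P) and S)

K nand P = True nand False = True
(K nand P) and S = True and False = False
U nor ((K nand P) and S) = False nor False = True
Thus Statement 2 is true.

Count: 1.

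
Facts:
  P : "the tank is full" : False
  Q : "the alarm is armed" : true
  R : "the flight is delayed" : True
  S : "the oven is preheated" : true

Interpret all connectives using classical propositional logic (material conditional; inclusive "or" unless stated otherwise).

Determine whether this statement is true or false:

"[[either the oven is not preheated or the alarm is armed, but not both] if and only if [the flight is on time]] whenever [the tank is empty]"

False.

Formalization: ~P -> ((~S xor Q) <-> ~R)

~P = ~F = T
~S = ~T = F
~S xor Q = F xor T = T
~R = ~T = F
(~S xor Q) <-> ~R = T <-> F = F
~P -> ((~S xor Q) <-> ~R) = T -> F = F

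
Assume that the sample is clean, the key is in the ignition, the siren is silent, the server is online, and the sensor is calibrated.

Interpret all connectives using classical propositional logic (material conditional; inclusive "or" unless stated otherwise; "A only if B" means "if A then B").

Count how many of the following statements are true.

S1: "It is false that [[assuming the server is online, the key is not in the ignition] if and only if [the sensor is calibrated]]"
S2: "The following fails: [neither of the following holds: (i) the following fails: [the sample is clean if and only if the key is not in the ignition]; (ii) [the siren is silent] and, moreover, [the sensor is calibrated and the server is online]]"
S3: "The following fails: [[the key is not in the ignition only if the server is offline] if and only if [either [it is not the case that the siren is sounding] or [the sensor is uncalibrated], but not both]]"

Let U = "the server is online" (True), L = "the key is in the ignition" (True), M = "the sensor is calibrated" (True), K = "the sample is contaminated" (False), D = "the siren is sounding" (False).

S1: In symbols: not ((U -> not L) iff M)

not L = not True = False
U -> not L = True -> False = False
(U -> not L) iff M = False iff True = False
not ((U -> not L) iff M) = not False = True
Hence S1 is true.

S2: In symbols: not (not (not K iff not L) nor (not D and (M and U)))

not K = not False = True
not L = not True = False
not K iff not L = True iff False = False
not (not K iff not L) = not False = True
not D = not False = True
M and U = True and True = True
not D and (M and U) = True and True = True
not (not K iff not L) nor (not D and (M and U)) = True nor True = False
not (not (not K iff not L) nor (not D and (M and U))) = not False = True
Thus S2 is true.

S3: Parsed as not ((not L -> not U) iff (not D xor not M))

not L = not True = False
not U = not True = False
not L -> not U = False -> False = True
not D = not False = True
not M = not True = False
not D xor not M = True xor False = True
(not L -> not U) iff (not D xor not M) = True iff True = True
not ((not L -> not U) iff (not D xor not M)) = not True = False
Hence S3 is false.

Count: 2.

2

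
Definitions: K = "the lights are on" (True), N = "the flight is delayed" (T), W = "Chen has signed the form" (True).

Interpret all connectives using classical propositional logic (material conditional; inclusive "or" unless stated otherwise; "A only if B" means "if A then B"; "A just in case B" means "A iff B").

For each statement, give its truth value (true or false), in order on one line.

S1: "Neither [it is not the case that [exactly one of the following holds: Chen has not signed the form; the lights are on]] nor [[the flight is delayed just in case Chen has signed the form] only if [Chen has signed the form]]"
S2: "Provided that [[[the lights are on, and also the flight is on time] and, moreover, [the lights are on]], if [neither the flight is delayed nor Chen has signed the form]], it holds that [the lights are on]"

S1: Parsed as ~(~W xor K) nor ((N <-> W) -> W)

~W = ~T = F
~W xor K = F xor T = T
~(~W xor K) = ~T = F
N <-> W = T <-> T = T
(N <-> W) -> W = T -> T = T
~(~W xor K) nor ((N <-> W) -> W) = F nor T = F
Hence S1 is false.

S2: In symbols: ((N nor W) -> ((K & ~N) & K)) -> K

N nor W = T nor T = F
~N = ~T = F
K & ~N = T & F = F
(K & ~N) & K = F & T = F
(N nor W) -> ((K & ~N) & K) = F -> F = T
((N nor W) -> ((K & ~N) & K)) -> K = T -> T = T
Hence S2 is true.

S1 False; S2 True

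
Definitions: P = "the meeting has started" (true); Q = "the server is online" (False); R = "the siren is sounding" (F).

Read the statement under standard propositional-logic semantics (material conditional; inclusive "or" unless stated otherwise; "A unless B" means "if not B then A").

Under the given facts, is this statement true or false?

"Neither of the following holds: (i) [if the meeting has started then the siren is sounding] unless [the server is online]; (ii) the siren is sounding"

True.

Formalization: ((P → R) ∨ Q) ↓ R

P → R = T → F = F
(P → R) ∨ Q = F ∨ F = F
((P → R) ∨ Q) ↓ R = F ↓ F = T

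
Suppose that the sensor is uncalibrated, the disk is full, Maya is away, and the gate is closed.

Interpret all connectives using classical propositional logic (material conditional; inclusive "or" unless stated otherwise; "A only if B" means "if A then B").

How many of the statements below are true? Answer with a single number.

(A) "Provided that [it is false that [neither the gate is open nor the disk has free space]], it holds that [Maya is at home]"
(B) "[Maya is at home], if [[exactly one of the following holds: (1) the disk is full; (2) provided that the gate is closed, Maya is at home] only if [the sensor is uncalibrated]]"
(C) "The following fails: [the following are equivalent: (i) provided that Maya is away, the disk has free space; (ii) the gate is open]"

1

Let R = "the gate is open" (F), W = "the disk is full" (T), S = "Maya is at home" (F), K = "the sensor is calibrated" (F).

(A): Formalization: ~(R nor ~W) -> S

~W = ~T = F
R nor ~W = F nor F = T
~(R nor ~W) = ~T = F
~(R nor ~W) -> S = F -> F = T
Thus (A) is true.

(B): In symbols: ((W xor (~R -> S)) -> ~K) -> S

~R = ~F = T
~R -> S = T -> F = F
W xor (~R -> S) = T xor F = T
~K = ~F = T
(W xor (~R -> S)) -> ~K = T -> T = T
((W xor (~R -> S)) -> ~K) -> S = T -> F = F
Thus (B) is false.

(C): In symbols: ~((~S -> ~W) <-> R)

~S = ~F = T
~W = ~T = F
~S -> ~W = T -> F = F
(~S -> ~W) <-> R = F <-> F = T
~((~S -> ~W) <-> R) = ~T = F
So (C) is false.

1 of the 3 statements is true.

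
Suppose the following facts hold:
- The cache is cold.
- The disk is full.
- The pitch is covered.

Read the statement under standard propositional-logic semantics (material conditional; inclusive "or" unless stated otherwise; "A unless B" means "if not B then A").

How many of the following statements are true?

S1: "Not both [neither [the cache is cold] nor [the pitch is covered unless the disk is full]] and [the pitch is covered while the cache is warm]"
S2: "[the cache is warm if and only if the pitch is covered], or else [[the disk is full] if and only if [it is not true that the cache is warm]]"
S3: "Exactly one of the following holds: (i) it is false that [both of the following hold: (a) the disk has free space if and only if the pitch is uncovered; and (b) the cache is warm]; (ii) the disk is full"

2

Let P = "the cache is warm" (F), R = "the pitch is covered" (T), Q = "the disk is full" (T).

S1: This is (~P nor (R | Q)) nand (R & P).

~P = ~F = T
R | Q = T | T = T
~P nor (R | Q) = T nor T = F
R & P = T & F = F
(~P nor (R | Q)) nand (R & P) = F nand F = T
Thus S1 is true.

S2: Formalization: (P <-> R) | (Q <-> ~P)

P <-> R = F <-> T = F
~P = ~F = T
Q <-> ~P = T <-> T = T
(P <-> R) | (Q <-> ~P) = F | T = T
Hence S2 is true.

S3: In symbols: ~((~Q <-> ~R) & P) xor Q

~Q = ~T = F
~R = ~T = F
~Q <-> ~R = F <-> F = T
(~Q <-> ~R) & P = T & F = F
~((~Q <-> ~R) & P) = ~F = T
~((~Q <-> ~R) & P) xor Q = T xor T = F
Thus S3 is false.

True statements: 2 (S1, S2).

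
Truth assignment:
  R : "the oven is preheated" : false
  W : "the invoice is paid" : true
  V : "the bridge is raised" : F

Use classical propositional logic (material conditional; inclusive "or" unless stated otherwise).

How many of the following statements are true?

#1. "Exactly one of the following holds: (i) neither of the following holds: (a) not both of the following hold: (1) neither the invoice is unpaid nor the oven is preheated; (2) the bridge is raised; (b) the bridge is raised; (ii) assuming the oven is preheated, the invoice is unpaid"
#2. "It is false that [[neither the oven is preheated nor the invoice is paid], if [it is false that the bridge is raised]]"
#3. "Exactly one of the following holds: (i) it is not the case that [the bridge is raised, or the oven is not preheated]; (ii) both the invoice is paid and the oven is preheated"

#1: In symbols: (((~W nor R) nand V) nor V) xor (R -> ~W)

~W = ~T = F
~W nor R = F nor F = T
(~W nor R) nand V = T nand F = T
((~W nor R) nand V) nor V = T nor F = F
~W = ~T = F
R -> ~W = F -> F = T
(((~W nor R) nand V) nor V) xor (R -> ~W) = F xor T = T
So #1 is true.

#2: Formalization: ~(~V -> (R nor W))

~V = ~F = T
R nor W = F nor T = F
~V -> (R nor W) = T -> F = F
~(~V -> (R nor W)) = ~F = T
Hence #2 is true.

#3: This is ~(V | ~R) xor (W & R).

~R = ~F = T
V | ~R = F | T = T
~(V | ~R) = ~T = F
W & R = T & F = F
~(V | ~R) xor (W & R) = F xor F = F
Thus #3 is false.

Count: 2.

2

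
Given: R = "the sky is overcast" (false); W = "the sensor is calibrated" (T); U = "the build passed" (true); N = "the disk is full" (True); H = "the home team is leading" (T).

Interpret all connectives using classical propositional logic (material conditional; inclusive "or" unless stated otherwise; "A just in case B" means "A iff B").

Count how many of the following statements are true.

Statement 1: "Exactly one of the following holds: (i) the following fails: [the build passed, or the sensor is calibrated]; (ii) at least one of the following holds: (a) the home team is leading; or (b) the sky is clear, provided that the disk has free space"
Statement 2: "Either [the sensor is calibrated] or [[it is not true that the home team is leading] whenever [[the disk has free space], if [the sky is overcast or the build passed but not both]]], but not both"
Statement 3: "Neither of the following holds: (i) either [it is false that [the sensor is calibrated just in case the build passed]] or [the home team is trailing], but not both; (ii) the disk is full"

Statement 1: Formalization: ¬(U ∨ W) ⊕ (H ∨ (¬N → ¬R))

U ∨ W = T ∨ T = T
¬(U ∨ W) = ¬T = F
¬N = ¬T = F
¬R = ¬F = T
¬N → ¬R = F → T = T
H ∨ (¬N → ¬R) = T ∨ T = T
¬(U ∨ W) ⊕ (H ∨ (¬N → ¬R)) = F ⊕ T = T
Thus Statement 1 is true.

Statement 2: This is W ⊕ (((R ⊕ U) → ¬N) → ¬H).

R ⊕ U = F ⊕ T = T
¬N = ¬T = F
(R ⊕ U) → ¬N = T → F = F
¬H = ¬T = F
((R ⊕ U) → ¬N) → ¬H = F → F = T
W ⊕ (((R ⊕ U) → ¬N) → ¬H) = T ⊕ T = F
So Statement 2 is false.

Statement 3: Parsed as (¬(W ↔ U) ⊕ ¬H) ↓ N

W ↔ U = T ↔ T = T
¬(W ↔ U) = ¬T = F
¬H = ¬T = F
¬(W ↔ U) ⊕ ¬H = F ⊕ F = F
(¬(W ↔ U) ⊕ ¬H) ↓ N = F ↓ T = F
Thus Statement 3 is false.

True statements: 1.

1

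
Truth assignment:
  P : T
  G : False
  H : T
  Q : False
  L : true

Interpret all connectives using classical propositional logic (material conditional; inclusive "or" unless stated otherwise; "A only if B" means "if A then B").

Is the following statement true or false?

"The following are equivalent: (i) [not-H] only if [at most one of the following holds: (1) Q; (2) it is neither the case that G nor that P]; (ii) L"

true

Values: H=True, Q=False, G=False, P=True, L=True.
Formalization: (not H -> (Q nand (G nor P))) iff L

not H = not True = False
G nor P = False nor True = False
Q nand (G nor P) = False nand False = True
not H -> (Q nand (G nor P)) = False -> True = True
(not H -> (Q nand (G nor P))) iff L = True iff True = True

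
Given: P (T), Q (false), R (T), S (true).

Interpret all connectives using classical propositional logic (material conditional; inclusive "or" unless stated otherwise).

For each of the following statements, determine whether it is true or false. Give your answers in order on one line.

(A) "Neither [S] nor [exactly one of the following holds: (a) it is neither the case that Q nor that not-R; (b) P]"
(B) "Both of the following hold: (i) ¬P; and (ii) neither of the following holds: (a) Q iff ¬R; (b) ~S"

(A): This is S nor ((Q nor ~R) xor P).

~R = ~T = F
Q nor ~R = F nor F = T
(Q nor ~R) xor P = T xor T = F
S nor ((Q nor ~R) xor P) = T nor F = F
So (A) is false.

(B): This is ~P & ((Q <-> ~R) nor ~S).

~P = ~T = F
~R = ~T = F
Q <-> ~R = F <-> F = T
~S = ~T = F
(Q <-> ~R) nor ~S = T nor F = F
~P & ((Q <-> ~R) nor ~S) = F & F = F
So (B) is false.

(A) False; (B) False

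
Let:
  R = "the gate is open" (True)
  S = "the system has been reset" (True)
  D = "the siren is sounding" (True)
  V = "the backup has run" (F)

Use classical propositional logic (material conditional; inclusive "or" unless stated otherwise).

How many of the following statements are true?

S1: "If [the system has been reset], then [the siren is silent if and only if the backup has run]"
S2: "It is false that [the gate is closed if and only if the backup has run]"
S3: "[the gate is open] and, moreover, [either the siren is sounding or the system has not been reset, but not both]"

2

S1: Parsed as S -> (not D iff V)

not D = not True = False
not D iff V = False iff False = True
S -> (not D iff V) = True -> True = True
So S1 is true.

S2: This is not (not R iff V).

not R = not True = False
not R iff V = False iff False = True
not (not R iff V) = not True = False
So S2 is false.

S3: In symbols: R and (D xor not S)

not S = not True = False
D xor not S = True xor False = True
R and (D xor not S) = True and True = True
Thus S3 is true.

Count: 2.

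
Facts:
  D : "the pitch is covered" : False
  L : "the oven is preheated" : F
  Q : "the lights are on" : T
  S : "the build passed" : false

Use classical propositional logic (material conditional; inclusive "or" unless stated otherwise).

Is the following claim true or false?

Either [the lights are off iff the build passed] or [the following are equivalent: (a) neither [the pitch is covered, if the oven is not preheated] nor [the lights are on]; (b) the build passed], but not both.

Formalization: (¬Q ↔ S) ⊕ (((¬L → D) ↓ Q) ↔ S)

¬Q = ¬T = F
¬Q ↔ S = F ↔ F = T
¬L = ¬F = T
¬L → D = T → F = F
(¬L → D) ↓ Q = F ↓ T = F
((¬L → D) ↓ Q) ↔ S = F ↔ F = T
(¬Q ↔ S) ⊕ (((¬L → D) ↓ Q) ↔ S) = T ⊕ T = F

false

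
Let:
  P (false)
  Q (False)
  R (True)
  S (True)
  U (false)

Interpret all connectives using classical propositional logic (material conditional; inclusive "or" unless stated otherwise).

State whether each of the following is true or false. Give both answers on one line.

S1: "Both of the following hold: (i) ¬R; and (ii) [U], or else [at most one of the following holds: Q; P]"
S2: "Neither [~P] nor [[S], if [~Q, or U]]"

S1 False / S2 False

S1: Formalization: not R and (U or (Q nand P))

not R = not True = False
Q nand P = False nand False = True
U or (Q nand P) = False or True = True
not R and (U or (Q nand P)) = False and True = False
Hence S1 is false.

S2: In symbols: not P nor ((not Q or U) -> S)

not P = not False = True
not Q = not False = True
not Q or U = True or False = True
(not Q or U) -> S = True -> True = True
not P nor ((not Q or U) -> S) = True nor True = False
Thus S2 is false.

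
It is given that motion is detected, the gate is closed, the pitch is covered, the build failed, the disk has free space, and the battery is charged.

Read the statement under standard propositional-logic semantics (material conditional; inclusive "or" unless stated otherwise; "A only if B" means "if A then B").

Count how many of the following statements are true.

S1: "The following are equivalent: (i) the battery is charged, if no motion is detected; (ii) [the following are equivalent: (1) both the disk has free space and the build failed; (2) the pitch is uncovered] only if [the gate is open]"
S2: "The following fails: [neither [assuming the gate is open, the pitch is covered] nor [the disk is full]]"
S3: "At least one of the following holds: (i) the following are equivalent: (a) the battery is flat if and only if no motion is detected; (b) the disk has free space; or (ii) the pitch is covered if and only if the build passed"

Let P = "motion is detected" (True), V = "the battery is charged" (True), U = "the disk is full" (False), S = "the build passed" (False), R = "the pitch is covered" (True), Q = "the gate is open" (False).

S1: Formalization: (not P -> V) iff (((not U and not S) iff not R) -> Q)

not P = not True = False
not P -> V = False -> True = True
not U = not False = True
not S = not False = True
not U and not S = True and True = True
not R = not True = False
(not U and not S) iff not R = True iff False = False
((not U and not S) iff not R) -> Q = False -> False = True
(not P -> V) iff (((not U and not S) iff not R) -> Q) = True iff True = True
Thus S1 is true.

S2: This is not ((Q -> R) nor U).

Q -> R = False -> True = True
(Q -> R) nor U = True nor False = False
not ((Q -> R) nor U) = not False = True
Hence S2 is true.

S3: In symbols: ((not V iff not P) iff not U) or (R iff S)

not V = not True = False
not P = not True = False
not V iff not P = False iff False = True
not U = not False = True
(not V iff not P) iff not U = True iff True = True
R iff S = True iff False = False
((not V iff not P) iff not U) or (R iff S) = True or False = True
So S3 is true.

3 of the 3 statements are true (S1, S2, S3).

3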